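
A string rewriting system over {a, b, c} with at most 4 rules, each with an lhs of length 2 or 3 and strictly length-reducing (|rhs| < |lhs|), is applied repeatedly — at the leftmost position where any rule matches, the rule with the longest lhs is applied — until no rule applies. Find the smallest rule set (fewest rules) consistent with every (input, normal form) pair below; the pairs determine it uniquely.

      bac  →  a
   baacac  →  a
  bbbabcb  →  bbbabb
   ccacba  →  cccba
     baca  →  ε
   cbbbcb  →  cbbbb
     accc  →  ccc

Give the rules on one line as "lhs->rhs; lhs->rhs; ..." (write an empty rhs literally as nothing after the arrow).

aa->; ac->c; bac->a; bc->b

  | bac => a
  | baacac => bcac => bac => a
  | bbbabcb => bbbabb
  | ccacba => cccba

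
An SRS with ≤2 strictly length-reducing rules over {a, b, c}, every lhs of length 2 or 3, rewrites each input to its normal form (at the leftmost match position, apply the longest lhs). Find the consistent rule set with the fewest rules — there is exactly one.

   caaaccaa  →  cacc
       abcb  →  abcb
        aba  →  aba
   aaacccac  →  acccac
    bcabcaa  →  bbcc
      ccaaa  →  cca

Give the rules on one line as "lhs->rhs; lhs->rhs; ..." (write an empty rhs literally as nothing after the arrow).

aa->; cab->bc

  | caaaccaa => caccaa => cacc
  | abcb
  | aba
  | aaacccac => acccac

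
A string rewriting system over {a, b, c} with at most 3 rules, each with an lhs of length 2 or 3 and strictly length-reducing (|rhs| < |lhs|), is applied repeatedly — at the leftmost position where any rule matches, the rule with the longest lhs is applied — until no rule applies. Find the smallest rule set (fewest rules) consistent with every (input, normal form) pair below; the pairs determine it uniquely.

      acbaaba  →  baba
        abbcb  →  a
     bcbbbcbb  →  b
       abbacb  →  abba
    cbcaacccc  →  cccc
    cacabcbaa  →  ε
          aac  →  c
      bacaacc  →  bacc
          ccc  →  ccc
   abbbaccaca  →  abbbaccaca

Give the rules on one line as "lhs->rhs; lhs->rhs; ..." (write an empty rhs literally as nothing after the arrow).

  | acbaaba => aaaba => baba
  | abbcb => abcb => acb => a
  | bcbbbcbb => cbbbcbb => bbcbb => bcbb => cbb => b
  | abbacb => abba

aa->b; bc->c; cb->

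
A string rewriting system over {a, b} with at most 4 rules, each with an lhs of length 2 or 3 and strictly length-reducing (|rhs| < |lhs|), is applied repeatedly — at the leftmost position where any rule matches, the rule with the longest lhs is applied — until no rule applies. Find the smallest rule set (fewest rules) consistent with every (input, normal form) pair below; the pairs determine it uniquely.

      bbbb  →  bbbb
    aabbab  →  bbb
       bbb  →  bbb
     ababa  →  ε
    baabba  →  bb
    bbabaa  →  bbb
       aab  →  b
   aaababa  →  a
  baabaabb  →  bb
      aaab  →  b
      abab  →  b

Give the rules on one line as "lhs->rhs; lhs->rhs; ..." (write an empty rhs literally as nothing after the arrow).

ab->b; aba->; ba->; bba->bb

  | bbbb
  | aabbab => abbab => bbab => bbb
  | bbb
  | ababa => ba => ε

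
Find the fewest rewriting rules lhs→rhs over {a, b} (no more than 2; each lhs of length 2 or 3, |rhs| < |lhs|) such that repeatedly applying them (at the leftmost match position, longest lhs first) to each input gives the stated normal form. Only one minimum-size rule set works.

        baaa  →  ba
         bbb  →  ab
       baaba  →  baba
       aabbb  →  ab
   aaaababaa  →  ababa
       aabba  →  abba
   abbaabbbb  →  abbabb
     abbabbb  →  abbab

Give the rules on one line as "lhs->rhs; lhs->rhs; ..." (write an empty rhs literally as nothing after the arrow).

  | baaa => baa => ba
  | bbb => ab
  | baaba => baba
  | aabbb => abbb => aab => ab

aa->a; bbb->ab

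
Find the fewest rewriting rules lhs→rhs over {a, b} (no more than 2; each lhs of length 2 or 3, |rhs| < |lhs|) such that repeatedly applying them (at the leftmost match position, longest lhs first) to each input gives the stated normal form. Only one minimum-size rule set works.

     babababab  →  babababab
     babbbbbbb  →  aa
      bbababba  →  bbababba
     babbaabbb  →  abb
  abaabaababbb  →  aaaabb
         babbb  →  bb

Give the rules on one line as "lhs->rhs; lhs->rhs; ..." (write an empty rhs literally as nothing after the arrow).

baa->bb; bbb->a

  | babababab
  | babbbbbbb => baabbbb => bbbbbb => abbb => aa
  | bbababba
  | babbaabbb => babbbbbb => baabbb => bbbbb => abb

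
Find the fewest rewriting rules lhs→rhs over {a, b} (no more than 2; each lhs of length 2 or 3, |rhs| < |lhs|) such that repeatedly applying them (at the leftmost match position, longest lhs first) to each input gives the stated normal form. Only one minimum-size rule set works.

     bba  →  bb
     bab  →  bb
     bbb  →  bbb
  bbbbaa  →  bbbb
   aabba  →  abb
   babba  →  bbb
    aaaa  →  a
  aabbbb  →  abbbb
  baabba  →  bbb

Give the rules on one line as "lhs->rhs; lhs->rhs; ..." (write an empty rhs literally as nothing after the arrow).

  | bba => bb
  | bab => bb
  | bbb
  | bbbbaa => bbbba => bbbb

aa->a; ba->b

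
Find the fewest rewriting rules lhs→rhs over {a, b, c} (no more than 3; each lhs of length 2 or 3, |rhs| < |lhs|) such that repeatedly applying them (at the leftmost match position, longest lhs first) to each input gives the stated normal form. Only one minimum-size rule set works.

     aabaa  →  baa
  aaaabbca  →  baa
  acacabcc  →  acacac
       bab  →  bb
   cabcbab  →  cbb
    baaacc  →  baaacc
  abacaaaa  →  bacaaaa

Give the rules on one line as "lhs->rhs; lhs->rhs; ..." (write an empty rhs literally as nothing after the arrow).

  | aabaa => abaa => baa
  | aaaabbca => aaabbca => aabbca => abbca => bbca => baa
  | acacabcc => acacbcc => acacac
  | bab => bb

ab->b; bc->a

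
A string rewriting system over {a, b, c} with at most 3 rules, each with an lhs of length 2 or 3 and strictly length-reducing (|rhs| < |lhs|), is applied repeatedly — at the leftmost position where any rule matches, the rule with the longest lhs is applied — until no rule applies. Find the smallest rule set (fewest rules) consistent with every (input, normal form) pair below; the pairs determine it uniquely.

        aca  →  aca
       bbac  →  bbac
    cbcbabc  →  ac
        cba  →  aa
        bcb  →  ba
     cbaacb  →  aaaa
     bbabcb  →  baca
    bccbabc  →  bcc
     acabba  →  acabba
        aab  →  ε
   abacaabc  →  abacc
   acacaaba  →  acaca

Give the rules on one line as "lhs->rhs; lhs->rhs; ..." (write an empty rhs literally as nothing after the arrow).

  | aca
  | bbac
  | cbcbabc => acbabc => aaabc => ac
  | cba => aa

aab->; bab->ac; cb->a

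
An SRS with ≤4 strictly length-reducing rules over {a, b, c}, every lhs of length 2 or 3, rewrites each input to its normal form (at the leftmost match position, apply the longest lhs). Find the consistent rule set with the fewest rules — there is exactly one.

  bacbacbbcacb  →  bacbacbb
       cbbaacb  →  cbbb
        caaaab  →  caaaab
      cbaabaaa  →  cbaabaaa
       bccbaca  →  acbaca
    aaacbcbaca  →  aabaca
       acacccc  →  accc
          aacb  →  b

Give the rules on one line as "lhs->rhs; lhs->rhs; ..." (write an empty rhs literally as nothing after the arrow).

  | bacbacbbcacb => bacbacbaacb => bacbacbb
  | cbbaacb => cbbb
  | caaaab
  | cbaabaaa

aac->; bc->a; cac->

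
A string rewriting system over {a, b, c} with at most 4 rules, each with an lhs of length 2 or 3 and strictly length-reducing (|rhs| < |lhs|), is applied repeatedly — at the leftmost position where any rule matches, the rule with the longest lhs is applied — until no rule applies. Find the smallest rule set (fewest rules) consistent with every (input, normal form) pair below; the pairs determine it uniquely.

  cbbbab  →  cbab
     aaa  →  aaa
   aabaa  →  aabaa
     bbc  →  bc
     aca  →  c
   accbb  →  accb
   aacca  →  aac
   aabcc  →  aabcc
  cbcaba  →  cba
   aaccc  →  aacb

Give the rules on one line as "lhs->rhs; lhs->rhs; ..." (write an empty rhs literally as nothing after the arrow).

aca->c; bb->b; ca->; ccc->cb

  | cbbbab => cbbab => cbab
  | aaa
  | aabaa
  | bbc => bc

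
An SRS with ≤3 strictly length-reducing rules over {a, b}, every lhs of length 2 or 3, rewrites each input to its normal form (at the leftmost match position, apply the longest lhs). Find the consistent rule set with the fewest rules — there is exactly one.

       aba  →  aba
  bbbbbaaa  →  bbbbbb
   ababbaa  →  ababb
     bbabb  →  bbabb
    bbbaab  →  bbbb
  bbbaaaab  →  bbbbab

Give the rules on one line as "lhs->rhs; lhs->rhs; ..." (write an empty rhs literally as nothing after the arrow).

  | aba
  | bbbbbaaa => bbbbbb
  | ababbaa => ababb
  | bbabb

aa->; aaa->b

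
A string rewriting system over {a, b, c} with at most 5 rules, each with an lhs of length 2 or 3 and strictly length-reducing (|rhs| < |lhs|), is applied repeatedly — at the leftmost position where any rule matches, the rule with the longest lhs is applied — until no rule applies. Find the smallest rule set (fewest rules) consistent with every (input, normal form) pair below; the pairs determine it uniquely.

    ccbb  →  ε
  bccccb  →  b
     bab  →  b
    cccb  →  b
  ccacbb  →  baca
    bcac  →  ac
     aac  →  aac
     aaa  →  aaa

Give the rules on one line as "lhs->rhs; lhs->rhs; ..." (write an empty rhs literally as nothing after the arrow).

ab->; bb->a; bc->; cc->b

  | ccbb => bbb => ab => ε
  | bccccb => cccb => bcb => b
  | bab => b
  | cccb => bcb => b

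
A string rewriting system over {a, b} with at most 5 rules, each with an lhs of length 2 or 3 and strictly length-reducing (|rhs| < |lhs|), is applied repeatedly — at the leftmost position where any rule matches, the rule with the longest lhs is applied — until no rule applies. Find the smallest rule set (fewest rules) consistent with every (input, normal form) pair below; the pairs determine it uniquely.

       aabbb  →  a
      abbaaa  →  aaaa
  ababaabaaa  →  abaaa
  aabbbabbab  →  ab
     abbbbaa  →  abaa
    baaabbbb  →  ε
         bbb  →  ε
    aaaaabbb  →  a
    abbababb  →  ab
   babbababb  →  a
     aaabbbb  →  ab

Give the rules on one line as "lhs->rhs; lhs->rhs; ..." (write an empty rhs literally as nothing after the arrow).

aab->ab; bab->; bb->; bbb->

  | aabbb => abbb => a
  | abbaaa => aaaa
  | ababaabaaa => aaabaaa => aabaaa => abaaa
  | aabbbabbab => abbbabbab => aabbab => abbab => aab => ab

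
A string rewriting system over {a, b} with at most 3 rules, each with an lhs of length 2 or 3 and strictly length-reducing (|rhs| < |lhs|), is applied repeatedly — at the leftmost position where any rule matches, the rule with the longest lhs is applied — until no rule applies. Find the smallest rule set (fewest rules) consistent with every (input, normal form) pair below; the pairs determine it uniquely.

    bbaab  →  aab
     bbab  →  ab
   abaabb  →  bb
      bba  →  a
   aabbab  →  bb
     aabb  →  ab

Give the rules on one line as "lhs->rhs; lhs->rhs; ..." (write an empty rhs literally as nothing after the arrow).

  | bbaab => aab
  | bbab => ab
  | abaabb => babb => bb
  | bba => a

aba->b; abb->b; bba->a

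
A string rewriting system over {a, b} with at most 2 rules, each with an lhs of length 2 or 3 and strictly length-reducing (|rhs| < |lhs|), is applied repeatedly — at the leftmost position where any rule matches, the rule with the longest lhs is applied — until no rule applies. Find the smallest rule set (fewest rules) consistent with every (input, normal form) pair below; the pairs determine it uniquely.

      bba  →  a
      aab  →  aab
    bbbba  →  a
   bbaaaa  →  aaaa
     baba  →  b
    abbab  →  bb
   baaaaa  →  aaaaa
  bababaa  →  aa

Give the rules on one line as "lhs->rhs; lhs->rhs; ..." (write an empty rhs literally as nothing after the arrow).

aba->b; ba->a

  | bba => ba => a
  | aab
  | bbbba => bbba => bba => ba => a
  | bbaaaa => baaaa => aaaa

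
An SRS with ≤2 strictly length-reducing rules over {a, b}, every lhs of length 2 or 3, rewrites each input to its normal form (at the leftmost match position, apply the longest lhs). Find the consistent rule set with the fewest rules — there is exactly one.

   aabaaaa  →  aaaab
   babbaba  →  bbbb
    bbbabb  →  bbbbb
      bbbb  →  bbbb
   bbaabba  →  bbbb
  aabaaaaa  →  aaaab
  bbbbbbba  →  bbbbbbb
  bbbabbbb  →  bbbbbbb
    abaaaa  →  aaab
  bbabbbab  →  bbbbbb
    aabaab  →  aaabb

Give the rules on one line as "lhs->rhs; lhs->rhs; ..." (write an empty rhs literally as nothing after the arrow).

  | aabaaaa => aaabaa => aaaab
  | babbaba => bbbaba => bbbba => bbbb
  | bbbabb => bbbbb
  | bbbb

ba->b; baa->ab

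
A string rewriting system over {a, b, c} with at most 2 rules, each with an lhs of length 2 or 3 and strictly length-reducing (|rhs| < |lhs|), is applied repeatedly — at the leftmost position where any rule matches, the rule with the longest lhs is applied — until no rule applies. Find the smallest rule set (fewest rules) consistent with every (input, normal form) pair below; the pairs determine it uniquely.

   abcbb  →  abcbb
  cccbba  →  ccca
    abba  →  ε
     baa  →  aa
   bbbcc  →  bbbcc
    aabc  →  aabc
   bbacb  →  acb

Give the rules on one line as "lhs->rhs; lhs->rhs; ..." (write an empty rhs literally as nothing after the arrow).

  | abcbb
  | cccbba => cccba => ccca
  | abba => aba => ε
  | baa => aa

aba->; ba->a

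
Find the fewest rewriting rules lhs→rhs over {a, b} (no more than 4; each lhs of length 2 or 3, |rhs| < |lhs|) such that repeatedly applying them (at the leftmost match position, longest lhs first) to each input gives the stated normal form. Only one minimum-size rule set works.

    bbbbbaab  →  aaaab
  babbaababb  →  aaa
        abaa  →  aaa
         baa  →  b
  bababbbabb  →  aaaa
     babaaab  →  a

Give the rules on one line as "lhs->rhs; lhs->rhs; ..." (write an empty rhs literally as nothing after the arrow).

  | bbbbbaab => abbbaab => aabaab => aaaab
  | babbaababb => baaaababb => baababb => bbabb => aabb => aaa
  | abaa => aaa
  | baa => b

aba->aa; baa->b; bb->a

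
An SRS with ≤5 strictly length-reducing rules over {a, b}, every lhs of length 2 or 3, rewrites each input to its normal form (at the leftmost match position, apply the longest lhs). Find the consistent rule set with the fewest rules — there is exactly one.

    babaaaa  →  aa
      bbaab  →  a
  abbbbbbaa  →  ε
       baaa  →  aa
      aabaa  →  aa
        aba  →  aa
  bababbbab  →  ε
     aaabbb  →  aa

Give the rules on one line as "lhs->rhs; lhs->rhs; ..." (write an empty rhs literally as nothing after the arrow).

aab->; ba->a; baa->ab; bb->a

  | babaaaa => abaaaa => aabaa => aa
  | bbaab => aaab => a
  | abbbbbbaa => aabbbbaa => bbbaa => abaa => aab => ε
  | baaa => aba => aa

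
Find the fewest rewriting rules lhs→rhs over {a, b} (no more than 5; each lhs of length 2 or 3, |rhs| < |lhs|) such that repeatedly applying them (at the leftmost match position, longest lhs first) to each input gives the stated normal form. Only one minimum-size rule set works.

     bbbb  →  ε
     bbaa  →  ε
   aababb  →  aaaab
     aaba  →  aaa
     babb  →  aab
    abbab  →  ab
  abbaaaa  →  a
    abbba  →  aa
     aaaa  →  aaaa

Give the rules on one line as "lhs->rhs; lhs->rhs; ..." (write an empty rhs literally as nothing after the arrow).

ba->a; bab->aa; bb->; bba->bb

  | bbbb => bb => ε
  | bbaa => bba => bb => ε
  | aababb => aaaab
  | aaba => aaa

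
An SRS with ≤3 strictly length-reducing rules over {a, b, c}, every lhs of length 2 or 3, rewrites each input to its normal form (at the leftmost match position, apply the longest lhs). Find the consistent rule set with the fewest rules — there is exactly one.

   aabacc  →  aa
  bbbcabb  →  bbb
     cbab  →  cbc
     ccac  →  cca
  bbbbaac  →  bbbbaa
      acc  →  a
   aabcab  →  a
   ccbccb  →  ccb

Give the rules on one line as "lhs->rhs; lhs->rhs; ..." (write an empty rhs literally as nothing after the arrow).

  | aabacc => acacc => aacc => aac => aa
  | bbbcabb => bbbccb => bbb
  | cbab => cbc
  | ccac => cca

ab->c; ac->a; bcc->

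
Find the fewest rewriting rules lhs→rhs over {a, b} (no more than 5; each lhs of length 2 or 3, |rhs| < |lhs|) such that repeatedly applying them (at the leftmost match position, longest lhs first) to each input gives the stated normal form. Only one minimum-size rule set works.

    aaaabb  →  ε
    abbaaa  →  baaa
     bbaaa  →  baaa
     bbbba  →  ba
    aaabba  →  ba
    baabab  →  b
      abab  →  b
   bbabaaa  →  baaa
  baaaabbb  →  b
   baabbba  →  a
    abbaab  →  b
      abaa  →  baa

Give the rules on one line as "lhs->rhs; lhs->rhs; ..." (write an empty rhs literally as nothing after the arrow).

  | aaaabb => aab => ε
  | abbaaa => bbaaa => baaa
  | bbaaa => baaa
  | bbbba => ba

aab->; ab->b; bb->b; bbb->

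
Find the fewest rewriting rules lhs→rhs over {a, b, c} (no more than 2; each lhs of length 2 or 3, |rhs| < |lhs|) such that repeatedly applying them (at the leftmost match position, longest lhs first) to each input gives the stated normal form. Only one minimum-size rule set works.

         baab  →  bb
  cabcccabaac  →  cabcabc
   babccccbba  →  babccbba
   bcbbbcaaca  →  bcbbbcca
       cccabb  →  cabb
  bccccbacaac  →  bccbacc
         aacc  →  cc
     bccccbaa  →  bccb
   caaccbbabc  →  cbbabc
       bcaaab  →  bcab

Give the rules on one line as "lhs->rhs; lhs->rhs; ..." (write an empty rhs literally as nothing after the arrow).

aa->; ccc->c

  | baab => bb
  | cabcccabaac => cabcabaac => cabcabc
  | babccccbba => babccbba
  | bcbbbcaaca => bcbbbcca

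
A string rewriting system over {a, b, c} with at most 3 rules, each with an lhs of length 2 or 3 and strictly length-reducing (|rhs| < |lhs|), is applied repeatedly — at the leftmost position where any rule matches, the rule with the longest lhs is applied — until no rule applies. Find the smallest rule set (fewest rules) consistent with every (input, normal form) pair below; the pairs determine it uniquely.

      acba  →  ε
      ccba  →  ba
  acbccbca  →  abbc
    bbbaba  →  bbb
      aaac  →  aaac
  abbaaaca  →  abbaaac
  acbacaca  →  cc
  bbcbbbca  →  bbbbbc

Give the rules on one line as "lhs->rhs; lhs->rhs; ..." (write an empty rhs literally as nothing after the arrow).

aba->; ca->c; cb->b

  | acba => aba => ε
  | ccba => cba => ba
  | acbccbca => abccbca => abcbca => abbca => abbc
  | bbbaba => bbb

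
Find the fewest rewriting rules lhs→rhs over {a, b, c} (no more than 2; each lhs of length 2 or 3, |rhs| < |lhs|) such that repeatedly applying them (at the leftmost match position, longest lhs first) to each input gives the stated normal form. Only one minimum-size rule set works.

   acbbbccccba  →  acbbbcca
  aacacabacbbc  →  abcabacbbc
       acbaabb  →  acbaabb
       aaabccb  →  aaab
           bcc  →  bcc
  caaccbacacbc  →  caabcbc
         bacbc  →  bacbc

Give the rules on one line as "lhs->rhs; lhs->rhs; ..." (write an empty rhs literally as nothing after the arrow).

aca->b; ccb->

  | acbbbccccba => acbbbcca
  | aacacabacbbc => abcabacbbc
  | acbaabb
  | aaabccb => aaab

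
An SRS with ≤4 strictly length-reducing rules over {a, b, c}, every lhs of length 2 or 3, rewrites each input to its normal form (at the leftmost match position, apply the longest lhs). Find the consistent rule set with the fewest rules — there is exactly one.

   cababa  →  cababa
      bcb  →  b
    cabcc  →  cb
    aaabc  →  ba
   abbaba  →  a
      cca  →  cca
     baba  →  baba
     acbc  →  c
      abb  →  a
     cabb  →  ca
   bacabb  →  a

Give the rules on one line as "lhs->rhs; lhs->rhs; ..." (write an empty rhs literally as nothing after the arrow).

  | cababa
  | bcb => b
  | cabcc => cac => cb
  | aaabc => babc => ba

aa->b; ac->b; bb->; bc->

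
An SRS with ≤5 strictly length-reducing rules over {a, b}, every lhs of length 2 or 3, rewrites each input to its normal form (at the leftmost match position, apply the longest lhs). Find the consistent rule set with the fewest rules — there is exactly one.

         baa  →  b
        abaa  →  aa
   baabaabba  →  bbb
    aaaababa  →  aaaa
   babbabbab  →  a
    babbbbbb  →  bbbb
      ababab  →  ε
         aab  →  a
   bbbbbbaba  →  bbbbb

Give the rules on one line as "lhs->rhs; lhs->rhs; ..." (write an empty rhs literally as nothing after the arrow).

  | baa => b
  | abaa => aa
  | baabaabba => bbaabba => bbbba => bbb
  | aaaababa => aaaaba => aaaa

ab->; ba->; baa->b; bab->a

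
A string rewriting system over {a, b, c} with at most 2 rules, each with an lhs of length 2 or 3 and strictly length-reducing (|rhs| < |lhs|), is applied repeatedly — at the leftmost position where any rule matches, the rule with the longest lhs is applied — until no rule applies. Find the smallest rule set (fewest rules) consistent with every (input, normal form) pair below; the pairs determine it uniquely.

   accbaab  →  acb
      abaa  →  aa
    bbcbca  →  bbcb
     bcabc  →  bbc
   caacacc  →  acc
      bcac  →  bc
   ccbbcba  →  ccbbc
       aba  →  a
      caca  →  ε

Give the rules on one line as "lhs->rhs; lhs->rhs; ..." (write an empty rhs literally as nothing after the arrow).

ba->; ca->

  | accbaab => accab => acb
  | abaa => aa
  | bbcbca => bbcb
  | bcabc => bbc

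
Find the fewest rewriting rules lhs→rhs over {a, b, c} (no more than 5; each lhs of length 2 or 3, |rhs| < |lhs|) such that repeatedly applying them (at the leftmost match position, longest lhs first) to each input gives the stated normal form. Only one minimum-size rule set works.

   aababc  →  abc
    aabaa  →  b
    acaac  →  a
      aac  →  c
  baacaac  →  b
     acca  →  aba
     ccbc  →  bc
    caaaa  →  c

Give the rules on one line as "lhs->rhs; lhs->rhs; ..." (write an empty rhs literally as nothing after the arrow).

aa->; bab->ab; cc->; cca->ba

  | aababc => babc => abc
  | aabaa => baa => b
  | acaac => acc => a
  | aac => c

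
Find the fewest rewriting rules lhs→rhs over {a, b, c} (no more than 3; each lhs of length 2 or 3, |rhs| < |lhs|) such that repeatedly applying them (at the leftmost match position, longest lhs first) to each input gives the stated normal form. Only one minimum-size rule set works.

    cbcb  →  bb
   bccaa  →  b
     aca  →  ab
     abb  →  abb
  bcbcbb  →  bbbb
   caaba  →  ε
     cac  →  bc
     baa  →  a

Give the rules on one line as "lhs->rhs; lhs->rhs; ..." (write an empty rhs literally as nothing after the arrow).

ba->; ca->b; cb->b

  | cbcb => bcb => bb
  | bccaa => bcba => bba => b
  | aca => ab
  | abb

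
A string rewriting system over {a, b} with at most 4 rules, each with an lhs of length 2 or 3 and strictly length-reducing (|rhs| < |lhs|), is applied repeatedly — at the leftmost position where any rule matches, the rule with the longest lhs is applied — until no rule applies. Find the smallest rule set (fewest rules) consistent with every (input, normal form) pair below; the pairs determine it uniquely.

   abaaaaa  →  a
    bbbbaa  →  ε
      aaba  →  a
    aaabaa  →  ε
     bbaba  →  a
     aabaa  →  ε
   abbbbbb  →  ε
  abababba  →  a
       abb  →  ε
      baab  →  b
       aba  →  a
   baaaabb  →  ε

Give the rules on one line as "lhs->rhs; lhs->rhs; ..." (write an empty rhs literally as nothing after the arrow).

aa->; ab->b; ba->a; bb->

  | abaaaaa => baaaaa => aaaaa => aaa => a
  | bbbbaa => bbaa => aa => ε
  | aaba => ba => a
  | aaabaa => abaa => baa => aa => ε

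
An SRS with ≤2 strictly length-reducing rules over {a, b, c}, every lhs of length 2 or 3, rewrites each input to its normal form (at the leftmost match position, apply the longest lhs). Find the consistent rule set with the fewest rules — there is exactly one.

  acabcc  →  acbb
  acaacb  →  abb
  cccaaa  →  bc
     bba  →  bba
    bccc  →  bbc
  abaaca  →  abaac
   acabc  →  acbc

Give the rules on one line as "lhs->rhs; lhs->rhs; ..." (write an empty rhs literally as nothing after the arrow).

  | acabcc => acbcc => acbb
  | acaacb => acacb => accb => abb
  | cccaaa => bcaaa => bcaa => bca => bc
  | bba

ca->c; cc->b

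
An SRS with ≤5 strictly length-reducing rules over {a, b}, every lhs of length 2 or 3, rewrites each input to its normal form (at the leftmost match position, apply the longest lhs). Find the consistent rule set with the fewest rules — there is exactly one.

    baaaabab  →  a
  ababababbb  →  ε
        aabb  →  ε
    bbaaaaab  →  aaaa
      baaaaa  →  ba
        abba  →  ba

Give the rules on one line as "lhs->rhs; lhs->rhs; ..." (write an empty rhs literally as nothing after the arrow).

  | baaaabab => baaabab => baabab => babab => aab => a
  | ababababbb => abababbb => ababbb => abbb => bb => ε
  | aabb => ab => ε
  | bbaaaaab => aaaaab => aaaa

ab->; baa->ba; bab->a; bb->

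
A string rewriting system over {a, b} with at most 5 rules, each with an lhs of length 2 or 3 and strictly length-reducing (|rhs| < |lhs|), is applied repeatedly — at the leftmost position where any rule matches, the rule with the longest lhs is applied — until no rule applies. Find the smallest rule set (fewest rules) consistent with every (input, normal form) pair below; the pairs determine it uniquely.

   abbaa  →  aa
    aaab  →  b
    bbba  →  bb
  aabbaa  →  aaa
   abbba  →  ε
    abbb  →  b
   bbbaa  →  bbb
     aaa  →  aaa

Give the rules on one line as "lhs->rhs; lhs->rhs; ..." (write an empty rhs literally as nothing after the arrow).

  | abbaa => aa
  | aaab => aab => ab => b
  | bbba => bb
  | aabbaa => aaa

ab->b; abb->; ba->; baa->b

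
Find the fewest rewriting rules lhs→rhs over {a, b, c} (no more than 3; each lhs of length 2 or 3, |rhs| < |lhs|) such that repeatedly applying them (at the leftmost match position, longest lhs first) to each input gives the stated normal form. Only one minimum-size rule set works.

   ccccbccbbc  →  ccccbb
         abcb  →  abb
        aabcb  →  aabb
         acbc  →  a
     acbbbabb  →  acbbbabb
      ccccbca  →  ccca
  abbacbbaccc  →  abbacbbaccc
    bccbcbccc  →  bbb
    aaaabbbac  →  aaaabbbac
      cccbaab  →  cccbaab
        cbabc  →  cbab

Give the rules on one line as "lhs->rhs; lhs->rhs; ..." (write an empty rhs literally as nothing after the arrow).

  | ccccbccbbc => ccccbbc => ccccbb
  | abcb => abb
  | aabcb => aabb
  | acbc => a

bc->b; cbc->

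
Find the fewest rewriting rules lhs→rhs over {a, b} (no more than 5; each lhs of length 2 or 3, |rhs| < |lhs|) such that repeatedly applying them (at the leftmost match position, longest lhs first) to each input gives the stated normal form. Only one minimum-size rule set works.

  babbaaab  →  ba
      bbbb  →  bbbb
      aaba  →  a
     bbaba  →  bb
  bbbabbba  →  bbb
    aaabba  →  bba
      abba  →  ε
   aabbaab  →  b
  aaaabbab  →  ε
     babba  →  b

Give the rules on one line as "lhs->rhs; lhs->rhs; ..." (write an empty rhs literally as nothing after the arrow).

  | babbaaab => babaaab => baaaab => bab => ba
  | bbbb
  | aaba => a
  | bbaba => bbaa => bb

aa->; aaa->; aab->; ab->a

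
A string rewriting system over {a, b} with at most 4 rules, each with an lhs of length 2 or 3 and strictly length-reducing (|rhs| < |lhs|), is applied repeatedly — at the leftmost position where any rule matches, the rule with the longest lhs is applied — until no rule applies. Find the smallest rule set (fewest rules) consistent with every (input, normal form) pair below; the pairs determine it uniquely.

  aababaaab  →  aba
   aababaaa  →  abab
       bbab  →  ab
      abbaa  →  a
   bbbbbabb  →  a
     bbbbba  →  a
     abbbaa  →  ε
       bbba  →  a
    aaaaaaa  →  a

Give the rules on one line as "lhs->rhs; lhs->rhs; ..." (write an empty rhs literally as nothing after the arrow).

  | aababaaab => ababaaab => ababb => abaa => aba
  | aababaaa => ababaaa => abab
  | bbab => aab => ab
  | abbaa => aaaa => a

aa->a; aaa->; bb->a; bbb->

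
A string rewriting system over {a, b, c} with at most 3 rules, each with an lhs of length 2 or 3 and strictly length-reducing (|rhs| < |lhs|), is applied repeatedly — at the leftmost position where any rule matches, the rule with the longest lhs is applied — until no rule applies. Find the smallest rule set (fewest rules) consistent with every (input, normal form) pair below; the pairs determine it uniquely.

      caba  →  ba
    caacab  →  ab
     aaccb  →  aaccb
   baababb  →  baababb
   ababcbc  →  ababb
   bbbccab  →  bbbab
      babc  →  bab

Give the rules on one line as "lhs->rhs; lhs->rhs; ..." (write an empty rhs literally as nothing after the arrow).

bc->b; ca->

  | caba => ba
  | caacab => acab => ab
  | aaccb
  | baababb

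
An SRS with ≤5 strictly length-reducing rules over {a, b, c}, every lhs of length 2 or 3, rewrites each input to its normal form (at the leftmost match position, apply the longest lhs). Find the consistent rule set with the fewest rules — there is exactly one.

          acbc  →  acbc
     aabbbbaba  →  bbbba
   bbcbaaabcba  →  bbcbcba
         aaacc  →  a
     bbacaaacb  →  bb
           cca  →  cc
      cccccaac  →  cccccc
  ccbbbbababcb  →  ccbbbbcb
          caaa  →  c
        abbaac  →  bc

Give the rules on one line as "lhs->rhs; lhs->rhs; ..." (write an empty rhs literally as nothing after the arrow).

aa->; ab->; acc->a; ca->c

  | acbc
  | aabbbbaba => bbbbaba => bbbba
  | bbcbaaabcba => bbcbabcba => bbcbcba
  | aaacc => acc => a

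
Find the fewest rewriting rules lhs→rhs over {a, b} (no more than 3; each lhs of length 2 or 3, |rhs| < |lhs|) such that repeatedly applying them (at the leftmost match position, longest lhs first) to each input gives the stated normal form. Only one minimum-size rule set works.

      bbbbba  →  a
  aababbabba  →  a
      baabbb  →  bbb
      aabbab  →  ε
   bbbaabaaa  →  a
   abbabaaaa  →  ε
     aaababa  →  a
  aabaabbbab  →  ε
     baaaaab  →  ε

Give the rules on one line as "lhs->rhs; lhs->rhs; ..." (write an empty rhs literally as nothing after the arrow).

aa->; ab->; ba->a

  | bbbbba => bbbba => bbba => bba => ba => a
  | aababbabba => babbabba => abbabba => babba => abba => ba => a
  | baabbb => aabbb => bbb
  | aabbab => bbab => bab => ab => ε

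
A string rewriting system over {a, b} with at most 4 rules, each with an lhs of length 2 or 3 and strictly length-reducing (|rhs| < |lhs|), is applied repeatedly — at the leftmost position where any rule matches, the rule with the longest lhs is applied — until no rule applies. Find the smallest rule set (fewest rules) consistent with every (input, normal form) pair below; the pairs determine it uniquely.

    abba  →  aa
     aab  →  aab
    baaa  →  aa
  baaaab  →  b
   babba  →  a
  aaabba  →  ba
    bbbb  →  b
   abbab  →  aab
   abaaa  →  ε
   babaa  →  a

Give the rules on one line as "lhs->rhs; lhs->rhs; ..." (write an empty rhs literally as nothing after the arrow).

  | abba => aa
  | aab
  | baaa => aa
  | baaaab => aaab => b

aaa->; abb->a; baa->a; bb->b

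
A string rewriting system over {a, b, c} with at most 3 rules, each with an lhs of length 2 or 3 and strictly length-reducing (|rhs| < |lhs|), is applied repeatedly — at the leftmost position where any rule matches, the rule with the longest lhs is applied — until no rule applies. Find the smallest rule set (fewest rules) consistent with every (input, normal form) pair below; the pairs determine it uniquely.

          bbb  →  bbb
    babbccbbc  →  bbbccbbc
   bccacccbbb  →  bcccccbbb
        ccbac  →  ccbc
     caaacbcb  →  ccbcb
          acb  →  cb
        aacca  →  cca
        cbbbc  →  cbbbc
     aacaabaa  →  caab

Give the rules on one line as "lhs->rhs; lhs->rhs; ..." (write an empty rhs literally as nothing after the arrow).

  | bbb
  | babbccbbc => bbbccbbc
  | bccacccbbb => bcccccbbb
  | ccbac => ccbc

ac->c; ba->b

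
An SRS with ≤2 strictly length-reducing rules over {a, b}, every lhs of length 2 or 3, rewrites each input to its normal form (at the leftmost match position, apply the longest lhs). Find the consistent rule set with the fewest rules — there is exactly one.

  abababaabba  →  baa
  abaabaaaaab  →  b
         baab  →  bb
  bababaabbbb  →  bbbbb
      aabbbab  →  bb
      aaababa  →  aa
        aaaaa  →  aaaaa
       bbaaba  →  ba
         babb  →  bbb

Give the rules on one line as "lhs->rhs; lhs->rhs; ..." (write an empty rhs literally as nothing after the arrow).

  | abababaabba => bababaabba => bbabaabba => aabaabba => abaabba => baabba => babba => bbba => baa
  | abaabaaaaab => baabaaaaab => babaaaaab => bbaaaaab => aaaaaab => aaaaab => aaaab => aaab => aab => ab => b
  | baab => bab => bb
  | bababaabbbb => bbabaabbbb => aabaabbbb => abaabbbb => baabbbb => babbbb => bbbbb

ab->b; bba->aa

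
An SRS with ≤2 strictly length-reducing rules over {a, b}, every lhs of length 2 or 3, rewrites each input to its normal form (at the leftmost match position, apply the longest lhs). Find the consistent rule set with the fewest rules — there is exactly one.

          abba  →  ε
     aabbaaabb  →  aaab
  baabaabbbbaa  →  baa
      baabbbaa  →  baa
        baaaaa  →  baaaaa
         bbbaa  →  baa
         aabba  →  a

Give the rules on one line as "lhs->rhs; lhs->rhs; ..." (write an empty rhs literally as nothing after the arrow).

aba->; bb->b

  | abba => aba => ε
  | aabbaaabb => aabaaabb => aaabb => aaab
  | baabaabbbbaa => baabbbbaa => baabbbaa => baabbaa => baabaa => baa
  | baabbbaa => baabbaa => baabaa => baa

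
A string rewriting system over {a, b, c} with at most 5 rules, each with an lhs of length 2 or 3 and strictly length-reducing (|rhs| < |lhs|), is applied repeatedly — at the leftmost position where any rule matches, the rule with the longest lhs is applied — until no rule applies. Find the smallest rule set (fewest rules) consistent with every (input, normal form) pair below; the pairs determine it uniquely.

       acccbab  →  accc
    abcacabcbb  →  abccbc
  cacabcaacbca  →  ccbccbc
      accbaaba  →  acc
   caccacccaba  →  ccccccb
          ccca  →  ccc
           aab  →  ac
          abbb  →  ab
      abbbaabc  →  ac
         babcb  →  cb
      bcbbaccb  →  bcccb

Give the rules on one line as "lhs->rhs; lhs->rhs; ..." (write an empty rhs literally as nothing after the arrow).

  | acccbab => acccbb => accc
  | abcacabcbb => abccabcbb => abccbcbb => abccbc
  | cacabcaacbca => ccabcaacbca => ccbcaacbca => ccbcacbca => ccbccbca => ccbccbc
  | accbaaba => accbaba => accbba => acca => acc

aab->ac; ba->b; bb->; ca->c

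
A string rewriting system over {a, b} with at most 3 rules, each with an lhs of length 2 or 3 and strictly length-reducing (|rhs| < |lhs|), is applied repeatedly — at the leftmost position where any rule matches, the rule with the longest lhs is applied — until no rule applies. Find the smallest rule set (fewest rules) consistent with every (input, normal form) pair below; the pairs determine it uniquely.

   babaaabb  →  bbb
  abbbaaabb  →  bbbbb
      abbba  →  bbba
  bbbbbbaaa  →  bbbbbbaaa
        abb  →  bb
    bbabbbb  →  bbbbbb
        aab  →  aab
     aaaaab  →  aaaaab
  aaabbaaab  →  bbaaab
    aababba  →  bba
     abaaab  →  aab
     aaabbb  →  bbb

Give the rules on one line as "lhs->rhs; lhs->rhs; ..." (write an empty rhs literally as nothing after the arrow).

aba->; abb->bb

  | babaaabb => baabb => babb => bbb
  | abbbaaabb => bbbaaabb => bbbaabb => bbbabb => bbbbb
  | abbba => bbba
  | bbbbbbaaa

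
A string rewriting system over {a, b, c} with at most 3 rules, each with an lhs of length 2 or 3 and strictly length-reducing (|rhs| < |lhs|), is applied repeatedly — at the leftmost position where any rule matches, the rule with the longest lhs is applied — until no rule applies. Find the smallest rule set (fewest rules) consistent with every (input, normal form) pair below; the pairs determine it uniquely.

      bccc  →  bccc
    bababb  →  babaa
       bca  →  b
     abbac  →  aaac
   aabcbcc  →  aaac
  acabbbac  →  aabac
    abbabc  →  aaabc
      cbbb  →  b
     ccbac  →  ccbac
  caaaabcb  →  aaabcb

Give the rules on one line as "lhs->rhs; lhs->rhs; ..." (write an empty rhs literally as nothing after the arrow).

bb->a; ca->; cbc->b

  | bccc
  | bababb => babaa
  | bca => b
  | abbac => aaac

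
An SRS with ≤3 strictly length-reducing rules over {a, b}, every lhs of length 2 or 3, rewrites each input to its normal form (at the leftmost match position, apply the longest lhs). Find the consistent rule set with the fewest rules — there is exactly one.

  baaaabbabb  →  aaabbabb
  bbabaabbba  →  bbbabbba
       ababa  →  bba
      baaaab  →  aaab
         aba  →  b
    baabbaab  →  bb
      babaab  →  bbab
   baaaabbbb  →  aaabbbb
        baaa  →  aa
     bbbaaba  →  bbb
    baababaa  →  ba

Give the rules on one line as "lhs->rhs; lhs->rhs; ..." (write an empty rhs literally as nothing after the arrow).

aba->b; baa->a

  | baaaabbabb => aaabbabb
  | bbabaabbba => bbbabbba
  | ababa => bba
  | baaaab => aaab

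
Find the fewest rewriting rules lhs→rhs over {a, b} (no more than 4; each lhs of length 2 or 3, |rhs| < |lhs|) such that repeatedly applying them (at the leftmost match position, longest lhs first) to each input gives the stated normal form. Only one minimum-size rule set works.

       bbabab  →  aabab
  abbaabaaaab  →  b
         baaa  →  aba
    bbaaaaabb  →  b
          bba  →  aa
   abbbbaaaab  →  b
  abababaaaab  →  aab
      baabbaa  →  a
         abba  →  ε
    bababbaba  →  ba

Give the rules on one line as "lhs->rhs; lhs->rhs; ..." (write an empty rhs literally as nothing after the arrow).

aaa->; baa->ab; bb->b; bba->aa

  | bbabab => aabab
  | abbaabaaaab => aaaabaaaab => abaaaab => aabaab => aaabb => bb => b
  | baaa => aba
  | bbaaaaabb => aaaaaabb => aaabb => bb => b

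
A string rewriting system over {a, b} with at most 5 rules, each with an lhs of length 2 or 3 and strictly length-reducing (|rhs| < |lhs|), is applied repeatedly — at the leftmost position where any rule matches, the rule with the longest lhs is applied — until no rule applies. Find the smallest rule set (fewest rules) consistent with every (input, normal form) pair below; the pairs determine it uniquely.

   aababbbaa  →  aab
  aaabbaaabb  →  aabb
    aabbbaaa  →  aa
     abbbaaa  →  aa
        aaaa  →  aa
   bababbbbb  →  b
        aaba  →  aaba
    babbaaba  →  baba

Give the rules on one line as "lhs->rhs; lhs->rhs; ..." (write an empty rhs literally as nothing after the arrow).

aaa->aa; baa->b; bba->a; bbb->a

  | aababbbaa => aabaaaa => aabaa => aab
  | aaabbaaabb => aabbaaabb => aaaaabb => aaaabb => aaabb => aabb
  | aabbbaaa => aaaaaa => aaaaa => aaaa => aaa => aa
  | abbbaaa => aaaaa => aaaa => aaa => aa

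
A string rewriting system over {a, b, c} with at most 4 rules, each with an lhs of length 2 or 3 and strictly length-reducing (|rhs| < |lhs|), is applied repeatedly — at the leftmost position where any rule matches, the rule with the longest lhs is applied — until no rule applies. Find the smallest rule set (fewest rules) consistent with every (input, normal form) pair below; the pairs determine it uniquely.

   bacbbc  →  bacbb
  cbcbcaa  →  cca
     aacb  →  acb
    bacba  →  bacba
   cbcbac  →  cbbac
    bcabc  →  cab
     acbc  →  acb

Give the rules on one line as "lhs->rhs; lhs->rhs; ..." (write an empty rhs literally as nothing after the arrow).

  | bacbbc => bacbb
  | cbcbcaa => cbbcaa => cbcaa => ccaa => cca
  | aacb => acb
  | bacba

aa->a; bc->b; bca->ca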